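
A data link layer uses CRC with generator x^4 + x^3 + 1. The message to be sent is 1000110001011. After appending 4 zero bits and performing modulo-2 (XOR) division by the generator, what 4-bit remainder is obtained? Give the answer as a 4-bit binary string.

1001

Append 4 zeros: 10001100010110000. Divide by 11001 (XOR where the leading bit is 1):
  pos 0: 10001 XOR 11001 = 01000
  pos 1: 10001 XOR 11001 = 01000
  pos 2: 10000 XOR 11001 = 01001
  pos 3: 10010 XOR 11001 = 01011
  pos 4: 10110 XOR 11001 = 01111
  pos 5: 11111 XOR 11001 = 00110
  pos 7: 11001 XOR 11001 = 00000
  pos 12: 10000 XOR 11001 = 01001
Remainder (last 4 bits) = 1001. This is the CRC / FCS.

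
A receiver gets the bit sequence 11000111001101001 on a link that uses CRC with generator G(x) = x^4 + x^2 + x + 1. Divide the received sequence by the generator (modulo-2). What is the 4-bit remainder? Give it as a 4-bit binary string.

Modulo-2 division of 11000111001101001 by 10111:
  pos 0: 11000 XOR 10111 = 01111
  pos 1: 11111 XOR 10111 = 01000
  pos 2: 10001 XOR 10111 = 00110
  pos 4: 11010 XOR 10111 = 01101
  pos 5: 11010 XOR 10111 = 01101
  pos 6: 11011 XOR 10111 = 01100
  pos 7: 11001 XOR 10111 = 01110
  pos 8: 11100 XOR 10111 = 01011
  pos 9: 10111 XOR 10111 = 00000
Remainder = 0001 (nonzero — an error is detected).

0001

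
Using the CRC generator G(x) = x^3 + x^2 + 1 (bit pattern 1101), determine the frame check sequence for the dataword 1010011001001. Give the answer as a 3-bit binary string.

110

Append 3 zeros: 1010011001001000. Divide by 1101 (XOR where the leading bit is 1):
  pos 0: 1010 XOR 1101 = 0111
  pos 1: 1110 XOR 1101 = 0011
  pos 3: 1111 XOR 1101 = 0010
  pos 5: 1000 XOR 1101 = 0101
  pos 6: 1011 XOR 1101 = 0110
  pos 7: 1100 XOR 1101 = 0001
  pos 10: 1010 XOR 1101 = 0111
  pos 11: 1110 XOR 1101 = 0011
Remainder (last 3 bits) = 110. This is the CRC / FCS.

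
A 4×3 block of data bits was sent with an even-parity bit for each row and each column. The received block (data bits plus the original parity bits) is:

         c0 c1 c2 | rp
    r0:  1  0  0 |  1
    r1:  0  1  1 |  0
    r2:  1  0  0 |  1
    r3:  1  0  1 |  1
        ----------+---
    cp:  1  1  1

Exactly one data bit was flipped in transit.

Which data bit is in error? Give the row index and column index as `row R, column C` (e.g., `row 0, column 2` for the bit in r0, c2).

Recompute each row's even parity and compare to rp:
  r0: data parity 1, sent rp 1 → ok
  r1: data parity 0, sent rp 0 → ok
  r2: data parity 1, sent rp 1 → ok
  r3: data parity 0, sent rp 1 → mismatch
Recompute each column's even parity and compare to cp:
  c0: data parity 1, sent cp 1 → ok
  c1: data parity 1, sent cp 1 → ok
  c2: data parity 0, sent cp 1 → mismatch
Exactly one row (r3) and one column (c2) fail → the flipped bit is at their intersection.

row 3, column 2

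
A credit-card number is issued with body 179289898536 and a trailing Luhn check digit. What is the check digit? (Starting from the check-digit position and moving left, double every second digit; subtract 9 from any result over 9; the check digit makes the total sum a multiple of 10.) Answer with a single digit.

2

Partial digits right→left: 6 3 5 8 9 8 9 8 2 9 7 1
Double every second digit counting from the check-digit position (so the 1st, 3rd, 5th, ... of the partial from the right).
  doubled (with −9 where >9): 3 1 9 9 4 5 → sum 31
  kept as-is: 3 8 8 8 9 1 → sum 37
Total = 31 + 37 = 68.
Check digit = (10 − (68 mod 10)) mod 10 = 2.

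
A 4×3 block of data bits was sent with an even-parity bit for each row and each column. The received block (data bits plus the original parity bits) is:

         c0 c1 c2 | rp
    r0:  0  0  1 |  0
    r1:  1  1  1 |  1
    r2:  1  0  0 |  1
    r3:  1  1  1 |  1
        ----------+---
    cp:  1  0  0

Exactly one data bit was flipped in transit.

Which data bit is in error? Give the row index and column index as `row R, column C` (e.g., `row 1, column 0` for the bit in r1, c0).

row 0, column 2

Recompute each row's even parity and compare to rp:
  r0: data parity 1, sent rp 0 → mismatch
  r1: data parity 1, sent rp 1 → ok
  r2: data parity 1, sent rp 1 → ok
  r3: data parity 1, sent rp 1 → ok
Recompute each column's even parity and compare to cp:
  c0: data parity 1, sent cp 1 → ok
  c1: data parity 0, sent cp 0 → ok
  c2: data parity 1, sent cp 0 → mismatch
Exactly one row (r0) and one column (c2) fail → the flipped bit is at their intersection.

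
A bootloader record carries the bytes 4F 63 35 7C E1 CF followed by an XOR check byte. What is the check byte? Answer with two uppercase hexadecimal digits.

XOR the bytes together:
  start with 0x4F
  0x4F ⊕ 0x63 = 0x2C
  0x2C ⊕ 0x35 = 0x19
  0x19 ⊕ 0x7C = 0x65
  0x65 ⊕ 0xE1 = 0x84
  0x84 ⊕ 0xCF = 0x4B

4B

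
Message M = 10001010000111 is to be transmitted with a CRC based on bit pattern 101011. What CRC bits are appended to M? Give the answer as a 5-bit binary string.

11101

Append 5 zeros: 1000101000011100000. Divide by 101011 (XOR where the leading bit is 1):
  pos 0: 100010 XOR 101011 = 001001
  pos 2: 100110 XOR 101011 = 001101
  pos 4: 110100 XOR 101011 = 011111
  pos 5: 111110 XOR 101011 = 010101
  pos 6: 101011 XOR 101011 = 000000
  pos 12: 110000 XOR 101011 = 011011
  pos 13: 110110 XOR 101011 = 011101
Remainder (last 5 bits) = 11101. This is the CRC / FCS.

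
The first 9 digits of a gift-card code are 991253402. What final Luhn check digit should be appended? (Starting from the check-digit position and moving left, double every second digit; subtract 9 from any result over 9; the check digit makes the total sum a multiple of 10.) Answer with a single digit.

2

Partial digits right→left: 2 0 4 3 5 2 1 9 9
Double every second digit counting from the check-digit position (so the 1st, 3rd, 5th, ... of the partial from the right).
  doubled (with −9 where >9): 4 8 1 2 9 → sum 24
  kept as-is: 0 3 2 9 → sum 14
Total = 24 + 14 = 38.
Check digit = (10 − (38 mod 10)) mod 10 = 2.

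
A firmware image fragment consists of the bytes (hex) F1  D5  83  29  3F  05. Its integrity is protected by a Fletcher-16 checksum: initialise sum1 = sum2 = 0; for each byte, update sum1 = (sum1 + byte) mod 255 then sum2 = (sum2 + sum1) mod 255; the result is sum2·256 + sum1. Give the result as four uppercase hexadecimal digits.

Running sums (mod 255):
  after byte 0 (F1): sum1=241, sum2=241
  after byte 1 (D5): sum1=199, sum2=185
  after byte 2 (83): sum1=75, sum2=5
  after byte 3 (29): sum1=116, sum2=121
  after byte 4 (3F): sum1=179, sum2=45
  after byte 5 (05): sum1=184, sum2=229
Checksum = sum2·256 + sum1 = 229·256 + 184 = 58808 = 0xE5B8.

E5B8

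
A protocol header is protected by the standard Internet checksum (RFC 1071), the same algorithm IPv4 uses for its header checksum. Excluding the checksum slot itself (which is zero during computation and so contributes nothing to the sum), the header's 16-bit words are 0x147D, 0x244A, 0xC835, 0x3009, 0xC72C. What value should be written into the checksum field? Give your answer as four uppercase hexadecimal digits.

One's-complement addition (fold any carry out of bit 15 back into bit 0):
  0x147D + 0x244A = 0x038C7
  0x38C7 + 0xC835 = 0x100FC → wrap carry → 0x00FD
  0x00FD + 0x3009 = 0x03106
  0x3106 + 0xC72C = 0x0F832
One's-complement sum = 0xF832.
Checksum = ~0xF832 & 0xFFFF = 0x07CD.

07CD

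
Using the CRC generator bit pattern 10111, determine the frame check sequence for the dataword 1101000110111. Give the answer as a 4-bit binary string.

1001

Append 4 zeros: 11010001101110000. Divide by 10111 (XOR where the leading bit is 1):
  pos 0: 11010 XOR 10111 = 01101
  pos 1: 11010 XOR 10111 = 01101
  pos 2: 11010 XOR 10111 = 01101
  pos 3: 11011 XOR 10111 = 01100
  pos 4: 11001 XOR 10111 = 01110
  pos 5: 11100 XOR 10111 = 01011
  pos 6: 10111 XOR 10111 = 00000
  pos 11: 11000 XOR 10111 = 01111
  pos 12: 11110 XOR 10111 = 01001
Remainder (last 4 bits) = 1001. This is the CRC / FCS.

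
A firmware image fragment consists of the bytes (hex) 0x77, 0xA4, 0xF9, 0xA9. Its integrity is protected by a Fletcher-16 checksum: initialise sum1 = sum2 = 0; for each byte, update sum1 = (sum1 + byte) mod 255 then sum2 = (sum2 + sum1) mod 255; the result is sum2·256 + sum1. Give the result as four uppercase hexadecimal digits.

69BF

Running sums (mod 255):
  after byte 0 (0x77): sum1=119, sum2=119
  after byte 1 (0xA4): sum1=28, sum2=147
  after byte 2 (0xF9): sum1=22, sum2=169
  after byte 3 (0xA9): sum1=191, sum2=105
Checksum = sum2·256 + sum1 = 105·256 + 191 = 27071 = 0x69BF.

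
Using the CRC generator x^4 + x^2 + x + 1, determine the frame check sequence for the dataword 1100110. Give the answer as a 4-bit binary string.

Append 4 zeros: 11001100000. Divide by 10111 (XOR where the leading bit is 1):
  pos 0: 11001 XOR 10111 = 01110
  pos 1: 11101 XOR 10111 = 01010
  pos 2: 10100 XOR 10111 = 00011
  pos 5: 11000 XOR 10111 = 01111
  pos 6: 11110 XOR 10111 = 01001
Remainder (last 4 bits) = 1001. This is the CRC / FCS.

1001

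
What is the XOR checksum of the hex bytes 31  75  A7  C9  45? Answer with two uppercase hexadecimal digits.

6F

XOR the bytes together:
  start with 0x31
  0x31 ⊕ 0x75 = 0x44
  0x44 ⊕ 0xA7 = 0xE3
  0xE3 ⊕ 0xC9 = 0x2A
  0x2A ⊕ 0x45 = 0x6F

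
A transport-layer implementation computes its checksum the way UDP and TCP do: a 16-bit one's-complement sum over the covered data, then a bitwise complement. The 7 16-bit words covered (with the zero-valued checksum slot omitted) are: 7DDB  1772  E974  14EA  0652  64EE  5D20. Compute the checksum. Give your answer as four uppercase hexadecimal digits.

A3F2

One's-complement addition (fold any carry out of bit 15 back into bit 0):
  0x7DDB + 0x1772 = 0x0954D
  0x954D + 0xE974 = 0x17EC1 → wrap carry → 0x7EC2
  0x7EC2 + 0x14EA = 0x093AC
  0x93AC + 0x0652 = 0x099FE
  0x99FE + 0x64EE = 0x0FEEC
  0xFEEC + 0x5D20 = 0x15C0C → wrap carry → 0x5C0D
One's-complement sum = 0x5C0D.
Checksum = ~0x5C0D & 0xFFFF = 0xA3F2.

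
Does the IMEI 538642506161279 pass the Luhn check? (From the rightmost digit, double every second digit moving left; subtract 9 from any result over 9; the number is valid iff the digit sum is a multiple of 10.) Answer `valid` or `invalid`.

From the right, keep odd positions and double even positions (subtract 9 from any doubled value over 9):
  doubled (positions 2,4,...): 5 2 2 0 4 3 6 → sum 22
  kept (positions 1,3,...): 9 2 6 6 5 4 8 5 → sum 45
Total = 67.
67 mod 10 = 7, so the number is invalid.

invalid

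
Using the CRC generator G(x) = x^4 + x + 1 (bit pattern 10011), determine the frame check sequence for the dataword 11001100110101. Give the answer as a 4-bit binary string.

0100

Append 4 zeros: 110011001101010000. Divide by 10011 (XOR where the leading bit is 1):
  pos 0: 11001 XOR 10011 = 01010
  pos 1: 10101 XOR 10011 = 00110
  pos 3: 11000 XOR 10011 = 01011
  pos 4: 10111 XOR 10011 = 00100
  pos 6: 10010 XOR 10011 = 00001
  pos 10: 11010 XOR 10011 = 01001
  pos 11: 10010 XOR 10011 = 00001
Remainder (last 4 bits) = 0100. This is the CRC / FCS.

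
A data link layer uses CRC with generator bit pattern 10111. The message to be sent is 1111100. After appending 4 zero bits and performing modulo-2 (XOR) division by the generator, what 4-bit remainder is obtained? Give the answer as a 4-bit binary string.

0100

Append 4 zeros: 11111000000. Divide by 10111 (XOR where the leading bit is 1):
  pos 0: 11111 XOR 10111 = 01000
  pos 1: 10000 XOR 10111 = 00111
  pos 3: 11100 XOR 10111 = 01011
  pos 4: 10110 XOR 10111 = 00001
Remainder (last 4 bits) = 0100. This is the CRC / FCS.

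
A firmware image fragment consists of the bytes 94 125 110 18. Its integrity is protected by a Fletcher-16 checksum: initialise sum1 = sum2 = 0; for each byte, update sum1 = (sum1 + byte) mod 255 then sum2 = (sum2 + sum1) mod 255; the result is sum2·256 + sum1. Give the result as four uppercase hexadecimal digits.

Running sums (mod 255):
  after byte 0 (94): sum1=94, sum2=94
  after byte 1 (125): sum1=219, sum2=58
  after byte 2 (110): sum1=74, sum2=132
  after byte 3 (18): sum1=92, sum2=224
Checksum = sum2·256 + sum1 = 224·256 + 92 = 57436 = 0xE05C.

E05C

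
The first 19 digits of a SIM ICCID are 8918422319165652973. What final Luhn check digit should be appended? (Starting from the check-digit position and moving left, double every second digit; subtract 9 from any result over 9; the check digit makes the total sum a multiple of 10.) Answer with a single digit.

6

Partial digits right→left: 3 7 9 2 5 6 5 6 1 9 1 3 2 2 4 8 1 9 8
Double every second digit counting from the check-digit position (so the 1st, 3rd, 5th, ... of the partial from the right).
  doubled (with −9 where >9): 6 9 1 1 2 2 4 8 2 7 → sum 42
  kept as-is: 7 2 6 6 9 3 2 8 9 → sum 52
Total = 42 + 52 = 94.
Check digit = (10 − (94 mod 10)) mod 10 = 6.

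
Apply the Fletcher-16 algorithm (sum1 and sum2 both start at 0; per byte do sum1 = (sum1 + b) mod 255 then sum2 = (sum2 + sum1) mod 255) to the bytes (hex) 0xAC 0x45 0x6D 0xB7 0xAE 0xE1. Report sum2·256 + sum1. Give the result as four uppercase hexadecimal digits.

Running sums (mod 255):
  after byte 0 (0xAC): sum1=172, sum2=172
  after byte 1 (0x45): sum1=241, sum2=158
  after byte 2 (0x6D): sum1=95, sum2=253
  after byte 3 (0xB7): sum1=23, sum2=21
  after byte 4 (0xAE): sum1=197, sum2=218
  after byte 5 (0xE1): sum1=167, sum2=130
Checksum = sum2·256 + sum1 = 130·256 + 167 = 33447 = 0x82A7.

82A7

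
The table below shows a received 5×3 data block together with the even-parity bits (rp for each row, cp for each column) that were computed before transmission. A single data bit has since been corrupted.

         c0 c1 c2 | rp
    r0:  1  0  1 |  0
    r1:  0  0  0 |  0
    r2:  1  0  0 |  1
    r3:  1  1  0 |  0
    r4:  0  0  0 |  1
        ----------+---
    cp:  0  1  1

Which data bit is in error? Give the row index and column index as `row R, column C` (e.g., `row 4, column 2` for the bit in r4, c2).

row 4, column 0

Recompute each row's even parity and compare to rp:
  r0: data parity 0, sent rp 0 → ok
  r1: data parity 0, sent rp 0 → ok
  r2: data parity 1, sent rp 1 → ok
  r3: data parity 0, sent rp 0 → ok
  r4: data parity 0, sent rp 1 → mismatch
Recompute each column's even parity and compare to cp:
  c0: data parity 1, sent cp 0 → mismatch
  c1: data parity 1, sent cp 1 → ok
  c2: data parity 1, sent cp 1 → ok
Exactly one row (r4) and one column (c0) fail → the flipped bit is at their intersection.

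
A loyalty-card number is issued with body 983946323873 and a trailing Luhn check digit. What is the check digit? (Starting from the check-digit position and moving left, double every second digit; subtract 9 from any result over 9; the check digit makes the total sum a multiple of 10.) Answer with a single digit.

5

Partial digits right→left: 3 7 8 3 2 3 6 4 9 3 8 9
Double every second digit counting from the check-digit position (so the 1st, 3rd, 5th, ... of the partial from the right).
  doubled (with −9 where >9): 6 7 4 3 9 7 → sum 36
  kept as-is: 7 3 3 4 3 9 → sum 29
Total = 36 + 29 = 65.
Check digit = (10 − (65 mod 10)) mod 10 = 5.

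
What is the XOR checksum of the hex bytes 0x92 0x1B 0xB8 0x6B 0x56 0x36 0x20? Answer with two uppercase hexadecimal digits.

1A

XOR the bytes together:
  start with 0x92
  0x92 ⊕ 0x1B = 0x89
  0x89 ⊕ 0xB8 = 0x31
  0x31 ⊕ 0x6B = 0x5A
  0x5A ⊕ 0x56 = 0x0C
  0x0C ⊕ 0x36 = 0x3A
  0x3A ⊕ 0x20 = 0x1A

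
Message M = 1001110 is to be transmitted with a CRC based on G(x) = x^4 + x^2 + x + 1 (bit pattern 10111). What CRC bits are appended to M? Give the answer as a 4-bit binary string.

Append 4 zeros: 10011100000. Divide by 10111 (XOR where the leading bit is 1):
  pos 0: 10011 XOR 10111 = 00100
  pos 2: 10010 XOR 10111 = 00101
  pos 4: 10100 XOR 10111 = 00011
Remainder (last 4 bits) = 1100. This is the CRC / FCS.

1100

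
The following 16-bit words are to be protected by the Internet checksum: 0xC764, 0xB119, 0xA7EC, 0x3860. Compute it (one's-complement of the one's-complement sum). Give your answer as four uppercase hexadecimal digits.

One's-complement addition (fold any carry out of bit 15 back into bit 0):
  0xC764 + 0xB119 = 0x1787D → wrap carry → 0x787E
  0x787E + 0xA7EC = 0x1206A → wrap carry → 0x206B
  0x206B + 0x3860 = 0x058CB
One's-complement sum = 0x58CB.
Checksum = ~0x58CB & 0xFFFF = 0xA734.

A734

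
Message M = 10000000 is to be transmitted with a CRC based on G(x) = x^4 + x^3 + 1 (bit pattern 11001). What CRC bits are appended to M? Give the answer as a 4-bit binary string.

Append 4 zeros: 100000000000. Divide by 11001 (XOR where the leading bit is 1):
  pos 0: 10000 XOR 11001 = 01001
  pos 1: 10010 XOR 11001 = 01011
  pos 2: 10110 XOR 11001 = 01111
  pos 3: 11110 XOR 11001 = 00111
  pos 5: 11100 XOR 11001 = 00101
  pos 7: 10100 XOR 11001 = 01101
Remainder (last 4 bits) = 1101. This is the CRC / FCS.

1101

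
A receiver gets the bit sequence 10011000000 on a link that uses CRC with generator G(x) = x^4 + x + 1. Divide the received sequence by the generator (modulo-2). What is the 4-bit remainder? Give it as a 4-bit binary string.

0000

Modulo-2 division of 10011000000 by 10011:
  pos 0: 10011 XOR 10011 = 00000
Remainder = 0000 (zero — the frame passes the CRC check).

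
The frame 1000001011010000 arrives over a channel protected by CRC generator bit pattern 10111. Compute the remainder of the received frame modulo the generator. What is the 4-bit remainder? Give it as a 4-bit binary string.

Modulo-2 division of 1000001011010000 by 10111:
  pos 0: 10000 XOR 10111 = 00111
  pos 2: 11101 XOR 10111 = 01010
  pos 3: 10100 XOR 10111 = 00011
  pos 6: 11110 XOR 10111 = 01001
  pos 7: 10011 XOR 10111 = 00100
  pos 9: 10000 XOR 10111 = 00111
  pos 11: 11100 XOR 10111 = 01011
Remainder = 1011 (nonzero — an error is detected).

1011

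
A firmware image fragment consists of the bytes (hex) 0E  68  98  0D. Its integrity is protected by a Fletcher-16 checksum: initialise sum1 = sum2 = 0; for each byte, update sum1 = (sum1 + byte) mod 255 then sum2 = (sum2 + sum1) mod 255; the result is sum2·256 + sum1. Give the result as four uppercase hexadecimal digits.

Running sums (mod 255):
  after byte 0 (0E): sum1=14, sum2=14
  after byte 1 (68): sum1=118, sum2=132
  after byte 2 (98): sum1=15, sum2=147
  after byte 3 (0D): sum1=28, sum2=175
Checksum = sum2·256 + sum1 = 175·256 + 28 = 44828 = 0xAF1C.

AF1C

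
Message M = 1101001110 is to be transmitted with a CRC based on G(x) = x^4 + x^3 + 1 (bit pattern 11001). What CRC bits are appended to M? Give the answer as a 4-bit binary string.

1100

Append 4 zeros: 11010011100000. Divide by 11001 (XOR where the leading bit is 1):
  pos 0: 11010 XOR 11001 = 00011
  pos 3: 11011 XOR 11001 = 00010
  pos 6: 10100 XOR 11001 = 01101
  pos 7: 11010 XOR 11001 = 00011
Remainder (last 4 bits) = 1100. This is the CRC / FCS.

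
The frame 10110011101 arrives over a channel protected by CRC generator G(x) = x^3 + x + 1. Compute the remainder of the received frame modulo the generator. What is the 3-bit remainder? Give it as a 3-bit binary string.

Modulo-2 division of 10110011101 by 1011:
  pos 0: 1011 XOR 1011 = 0000
  pos 6: 1110 XOR 1011 = 0101
  pos 7: 1011 XOR 1011 = 0000
Remainder = 000 (zero — the frame passes the CRC check).

000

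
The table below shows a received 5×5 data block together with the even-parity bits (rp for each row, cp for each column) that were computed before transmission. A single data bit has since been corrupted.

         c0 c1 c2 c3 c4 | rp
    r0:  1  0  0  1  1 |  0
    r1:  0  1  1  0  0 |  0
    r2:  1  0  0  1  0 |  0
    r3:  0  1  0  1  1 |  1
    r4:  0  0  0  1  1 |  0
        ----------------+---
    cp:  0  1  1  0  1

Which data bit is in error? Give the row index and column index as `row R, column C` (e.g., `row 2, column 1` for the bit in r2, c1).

Recompute each row's even parity and compare to rp:
  r0: data parity 1, sent rp 0 → mismatch
  r1: data parity 0, sent rp 0 → ok
  r2: data parity 0, sent rp 0 → ok
  r3: data parity 1, sent rp 1 → ok
  r4: data parity 0, sent rp 0 → ok
Recompute each column's even parity and compare to cp:
  c0: data parity 0, sent cp 0 → ok
  c1: data parity 0, sent cp 1 → mismatch
  c2: data parity 1, sent cp 1 → ok
  c3: data parity 0, sent cp 0 → ok
  c4: data parity 1, sent cp 1 → ok
Exactly one row (r0) and one column (c1) fail → the flipped bit is at their intersection.

row 0, column 1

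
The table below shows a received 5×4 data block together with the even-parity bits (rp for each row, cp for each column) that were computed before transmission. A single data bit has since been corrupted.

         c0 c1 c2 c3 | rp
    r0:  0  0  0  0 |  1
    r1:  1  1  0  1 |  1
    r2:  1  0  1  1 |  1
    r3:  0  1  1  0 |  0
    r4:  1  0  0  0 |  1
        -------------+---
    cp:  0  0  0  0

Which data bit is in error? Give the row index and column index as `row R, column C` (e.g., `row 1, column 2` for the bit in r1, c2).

row 0, column 0

Recompute each row's even parity and compare to rp:
  r0: data parity 0, sent rp 1 → mismatch
  r1: data parity 1, sent rp 1 → ok
  r2: data parity 1, sent rp 1 → ok
  r3: data parity 0, sent rp 0 → ok
  r4: data parity 1, sent rp 1 → ok
Recompute each column's even parity and compare to cp:
  c0: data parity 1, sent cp 0 → mismatch
  c1: data parity 0, sent cp 0 → ok
  c2: data parity 0, sent cp 0 → ok
  c3: data parity 0, sent cp 0 → ok
Exactly one row (r0) and one column (c0) fail → the flipped bit is at their intersection.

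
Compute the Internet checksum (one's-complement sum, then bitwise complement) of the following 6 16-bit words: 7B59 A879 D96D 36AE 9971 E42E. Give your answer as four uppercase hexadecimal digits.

One's-complement addition (fold any carry out of bit 15 back into bit 0):
  0x7B59 + 0xA879 = 0x123D2 → wrap carry → 0x23D3
  0x23D3 + 0xD96D = 0x0FD40
  0xFD40 + 0x36AE = 0x133EE → wrap carry → 0x33EF
  0x33EF + 0x9971 = 0x0CD60
  0xCD60 + 0xE42E = 0x1B18E → wrap carry → 0xB18F
One's-complement sum = 0xB18F.
Checksum = ~0xB18F & 0xFFFF = 0x4E70.

4E70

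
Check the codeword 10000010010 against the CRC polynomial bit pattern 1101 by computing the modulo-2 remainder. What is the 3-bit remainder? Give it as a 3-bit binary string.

Modulo-2 division of 10000010010 by 1101:
  pos 0: 1000 XOR 1101 = 0101
  pos 1: 1010 XOR 1101 = 0111
  pos 2: 1110 XOR 1101 = 0011
  pos 4: 1110 XOR 1101 = 0011
  pos 6: 1101 XOR 1101 = 0000
Remainder = 000 (zero — the frame passes the CRC check).

000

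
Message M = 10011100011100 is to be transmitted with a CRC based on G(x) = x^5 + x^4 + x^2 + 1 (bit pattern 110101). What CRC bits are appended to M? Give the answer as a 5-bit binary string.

Append 5 zeros: 1001110001110000000. Divide by 110101 (XOR where the leading bit is 1):
  pos 0: 100111 XOR 110101 = 010010
  pos 1: 100100 XOR 110101 = 010001
  pos 2: 100010 XOR 110101 = 010111
  pos 3: 101110 XOR 110101 = 011011
  pos 4: 110111 XOR 110101 = 000010
  pos 8: 101100 XOR 110101 = 011001
  pos 9: 110010 XOR 110101 = 000111
  pos 12: 111000 XOR 110101 = 001101
Remainder (last 5 bits) = 11010. This is the CRC / FCS.

11010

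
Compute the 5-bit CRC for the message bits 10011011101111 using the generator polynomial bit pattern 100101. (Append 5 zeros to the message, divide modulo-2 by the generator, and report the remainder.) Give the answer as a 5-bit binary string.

01111

Append 5 zeros: 1001101110111100000. Divide by 100101 (XOR where the leading bit is 1):
  pos 0: 100110 XOR 100101 = 000011
  pos 4: 111110 XOR 100101 = 011011
  pos 5: 110111 XOR 100101 = 010010
  pos 6: 100101 XOR 100101 = 000000
  pos 12: 110000 XOR 100101 = 010101
  pos 13: 101010 XOR 100101 = 001111
Remainder (last 5 bits) = 01111. This is the CRC / FCS.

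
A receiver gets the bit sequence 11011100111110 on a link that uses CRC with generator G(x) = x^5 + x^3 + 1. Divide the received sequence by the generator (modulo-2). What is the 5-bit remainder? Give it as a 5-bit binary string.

01000

Modulo-2 division of 11011100111110 by 101001:
  pos 0: 110111 XOR 101001 = 011110
  pos 1: 111100 XOR 101001 = 010101
  pos 2: 101010 XOR 101001 = 000011
  pos 6: 111111 XOR 101001 = 010110
  pos 7: 101101 XOR 101001 = 000100
Remainder = 01000 (nonzero — an error is detected).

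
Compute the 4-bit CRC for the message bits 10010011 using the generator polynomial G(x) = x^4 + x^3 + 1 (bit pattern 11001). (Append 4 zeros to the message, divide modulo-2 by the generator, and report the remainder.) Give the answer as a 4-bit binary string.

0001

Append 4 zeros: 100100110000. Divide by 11001 (XOR where the leading bit is 1):
  pos 0: 10010 XOR 11001 = 01011
  pos 1: 10110 XOR 11001 = 01111
  pos 2: 11111 XOR 11001 = 00110
  pos 4: 11010 XOR 11001 = 00011
  pos 7: 11000 XOR 11001 = 00001
Remainder (last 4 bits) = 0001. This is the CRC / FCS.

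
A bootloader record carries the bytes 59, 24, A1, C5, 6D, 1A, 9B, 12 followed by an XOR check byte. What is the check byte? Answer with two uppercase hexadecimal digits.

XOR the bytes together:
  start with 0x59
  0x59 ⊕ 0x24 = 0x7D
  0x7D ⊕ 0xA1 = 0xDC
  0xDC ⊕ 0xC5 = 0x19
  0x19 ⊕ 0x6D = 0x74
  0x74 ⊕ 0x1A = 0x6E
  0x6E ⊕ 0x9B = 0xF5
  0xF5 ⊕ 0x12 = 0xE7

E7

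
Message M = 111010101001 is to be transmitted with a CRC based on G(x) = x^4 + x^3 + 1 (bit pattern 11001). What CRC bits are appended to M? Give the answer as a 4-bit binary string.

Append 4 zeros: 1110101010010000. Divide by 11001 (XOR where the leading bit is 1):
  pos 0: 11101 XOR 11001 = 00100
  pos 2: 10001 XOR 11001 = 01000
  pos 3: 10000 XOR 11001 = 01001
  pos 4: 10011 XOR 11001 = 01010
  pos 5: 10100 XOR 11001 = 01101
  pos 6: 11010 XOR 11001 = 00011
  pos 9: 11100 XOR 11001 = 00101
  pos 11: 10100 XOR 11001 = 01101
Remainder (last 4 bits) = 1101. This is the CRC / FCS.

1101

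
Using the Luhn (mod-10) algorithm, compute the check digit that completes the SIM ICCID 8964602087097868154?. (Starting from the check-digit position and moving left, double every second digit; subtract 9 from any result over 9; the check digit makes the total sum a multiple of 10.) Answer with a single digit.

Partial digits right→left: 4 5 1 8 6 8 7 9 0 7 8 0 2 0 6 4 6 9 8
Double every second digit counting from the check-digit position (so the 1st, 3rd, 5th, ... of the partial from the right).
  doubled (with −9 where >9): 8 2 3 5 0 7 4 3 3 7 → sum 42
  kept as-is: 5 8 8 9 7 0 0 4 9 → sum 50
Total = 42 + 50 = 92.
Check digit = (10 − (92 mod 10)) mod 10 = 8.

8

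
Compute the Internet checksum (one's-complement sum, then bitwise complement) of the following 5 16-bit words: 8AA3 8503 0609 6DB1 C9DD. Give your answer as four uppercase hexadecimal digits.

One's-complement addition (fold any carry out of bit 15 back into bit 0):
  0x8AA3 + 0x8503 = 0x10FA6 → wrap carry → 0x0FA7
  0x0FA7 + 0x0609 = 0x015B0
  0x15B0 + 0x6DB1 = 0x08361
  0x8361 + 0xC9DD = 0x14D3E → wrap carry → 0x4D3F
One's-complement sum = 0x4D3F.
Checksum = ~0x4D3F & 0xFFFF = 0xB2C0.

B2C0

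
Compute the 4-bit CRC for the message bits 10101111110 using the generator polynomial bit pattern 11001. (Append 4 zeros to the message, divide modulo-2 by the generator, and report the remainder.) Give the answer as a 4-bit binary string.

Append 4 zeros: 101011111100000. Divide by 11001 (XOR where the leading bit is 1):
  pos 0: 10101 XOR 11001 = 01100
  pos 1: 11001 XOR 11001 = 00000
  pos 6: 11110 XOR 11001 = 00111
  pos 8: 11100 XOR 11001 = 00101
  pos 10: 10100 XOR 11001 = 01101
Remainder (last 4 bits) = 1101. This is the CRC / FCS.

1101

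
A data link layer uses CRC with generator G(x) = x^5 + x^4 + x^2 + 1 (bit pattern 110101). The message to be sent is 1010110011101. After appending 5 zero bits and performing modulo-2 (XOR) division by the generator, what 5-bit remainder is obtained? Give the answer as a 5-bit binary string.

Append 5 zeros: 101011001110100000. Divide by 110101 (XOR where the leading bit is 1):
  pos 0: 101011 XOR 110101 = 011110
  pos 1: 111100 XOR 110101 = 001001
  pos 3: 100101 XOR 110101 = 010000
  pos 4: 100001 XOR 110101 = 010100
  pos 5: 101001 XOR 110101 = 011100
  pos 6: 111000 XOR 110101 = 001101
  pos 8: 110110 XOR 110101 = 000011
  pos 12: 110000 XOR 110101 = 000101
Remainder (last 5 bits) = 00101. This is the CRC / FCS.

00101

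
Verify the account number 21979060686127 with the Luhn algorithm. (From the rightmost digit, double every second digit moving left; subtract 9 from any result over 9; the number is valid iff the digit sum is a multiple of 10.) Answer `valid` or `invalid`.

invalid

From the right, keep odd positions and double even positions (subtract 9 from any doubled value over 9):
  doubled (positions 2,4,...): 4 3 3 3 9 9 4 → sum 35
  kept (positions 1,3,...): 7 1 8 0 0 7 1 → sum 24
Total = 59.
59 mod 10 = 9, so the number is invalid.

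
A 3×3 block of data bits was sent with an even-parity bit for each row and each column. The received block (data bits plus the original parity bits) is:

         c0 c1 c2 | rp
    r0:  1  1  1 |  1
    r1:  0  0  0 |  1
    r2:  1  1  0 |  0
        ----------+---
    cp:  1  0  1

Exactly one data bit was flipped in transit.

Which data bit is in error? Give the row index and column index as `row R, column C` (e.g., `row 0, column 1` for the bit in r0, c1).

row 1, column 0

Recompute each row's even parity and compare to rp:
  r0: data parity 1, sent rp 1 → ok
  r1: data parity 0, sent rp 1 → mismatch
  r2: data parity 0, sent rp 0 → ok
Recompute each column's even parity and compare to cp:
  c0: data parity 0, sent cp 1 → mismatch
  c1: data parity 0, sent cp 0 → ok
  c2: data parity 1, sent cp 1 → ok
Exactly one row (r1) and one column (c0) fail → the flipped bit is at their intersection.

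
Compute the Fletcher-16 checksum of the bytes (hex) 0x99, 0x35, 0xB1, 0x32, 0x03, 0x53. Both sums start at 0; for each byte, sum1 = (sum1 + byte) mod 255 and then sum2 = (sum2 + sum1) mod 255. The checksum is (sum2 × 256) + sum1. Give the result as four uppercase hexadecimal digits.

Running sums (mod 255):
  after byte 0 (0x99): sum1=153, sum2=153
  after byte 1 (0x35): sum1=206, sum2=104
  after byte 2 (0xB1): sum1=128, sum2=232
  after byte 3 (0x32): sum1=178, sum2=155
  after byte 4 (0x03): sum1=181, sum2=81
  after byte 5 (0x53): sum1=9, sum2=90
Checksum = sum2·256 + sum1 = 90·256 + 9 = 23049 = 0x5A09.

5A09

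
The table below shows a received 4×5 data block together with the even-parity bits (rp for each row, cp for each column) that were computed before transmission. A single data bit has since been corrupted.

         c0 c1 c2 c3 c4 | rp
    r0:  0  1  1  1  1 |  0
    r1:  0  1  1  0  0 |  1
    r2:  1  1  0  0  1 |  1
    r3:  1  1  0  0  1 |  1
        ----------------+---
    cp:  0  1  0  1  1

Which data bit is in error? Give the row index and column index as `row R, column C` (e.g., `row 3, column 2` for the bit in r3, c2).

Recompute each row's even parity and compare to rp:
  r0: data parity 0, sent rp 0 → ok
  r1: data parity 0, sent rp 1 → mismatch
  r2: data parity 1, sent rp 1 → ok
  r3: data parity 1, sent rp 1 → ok
Recompute each column's even parity and compare to cp:
  c0: data parity 0, sent cp 0 → ok
  c1: data parity 0, sent cp 1 → mismatch
  c2: data parity 0, sent cp 0 → ok
  c3: data parity 1, sent cp 1 → ok
  c4: data parity 1, sent cp 1 → ok
Exactly one row (r1) and one column (c1) fail → the flipped bit is at their intersection.

row 1, column 1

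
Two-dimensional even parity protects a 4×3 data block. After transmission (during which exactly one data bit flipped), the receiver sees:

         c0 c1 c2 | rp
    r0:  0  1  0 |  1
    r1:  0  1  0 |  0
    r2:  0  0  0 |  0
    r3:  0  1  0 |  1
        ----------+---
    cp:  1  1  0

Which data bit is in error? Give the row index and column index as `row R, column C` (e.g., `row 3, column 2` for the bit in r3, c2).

Recompute each row's even parity and compare to rp:
  r0: data parity 1, sent rp 1 → ok
  r1: data parity 1, sent rp 0 → mismatch
  r2: data parity 0, sent rp 0 → ok
  r3: data parity 1, sent rp 1 → ok
Recompute each column's even parity and compare to cp:
  c0: data parity 0, sent cp 1 → mismatch
  c1: data parity 1, sent cp 1 → ok
  c2: data parity 0, sent cp 0 → ok
Exactly one row (r1) and one column (c0) fail → the flipped bit is at their intersection.

row 1, column 0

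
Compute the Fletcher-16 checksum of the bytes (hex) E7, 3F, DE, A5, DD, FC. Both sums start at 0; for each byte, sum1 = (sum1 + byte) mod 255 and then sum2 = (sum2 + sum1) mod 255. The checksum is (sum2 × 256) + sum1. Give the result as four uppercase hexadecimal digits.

Running sums (mod 255):
  after byte 0 (E7): sum1=231, sum2=231
  after byte 1 (3F): sum1=39, sum2=15
  after byte 2 (DE): sum1=6, sum2=21
  after byte 3 (A5): sum1=171, sum2=192
  after byte 4 (DD): sum1=137, sum2=74
  after byte 5 (FC): sum1=134, sum2=208
Checksum = sum2·256 + sum1 = 208·256 + 134 = 53382 = 0xD086.

D086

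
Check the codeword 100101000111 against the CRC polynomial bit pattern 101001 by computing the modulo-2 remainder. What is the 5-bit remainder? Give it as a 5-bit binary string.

00000

Modulo-2 division of 100101000111 by 101001:
  pos 0: 100101 XOR 101001 = 001100
  pos 2: 110000 XOR 101001 = 011001
  pos 3: 110010 XOR 101001 = 011011
  pos 4: 110111 XOR 101001 = 011110
  pos 5: 111101 XOR 101001 = 010100
  pos 6: 101001 XOR 101001 = 000000
Remainder = 00000 (zero — the frame passes the CRC check).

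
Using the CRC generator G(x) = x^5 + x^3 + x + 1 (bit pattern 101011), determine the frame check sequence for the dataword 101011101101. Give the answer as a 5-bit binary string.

Append 5 zeros: 10101110110100000. Divide by 101011 (XOR where the leading bit is 1):
  pos 0: 101011 XOR 101011 = 000000
  pos 6: 101101 XOR 101011 = 000110
  pos 9: 110000 XOR 101011 = 011011
  pos 10: 110110 XOR 101011 = 011101
  pos 11: 111010 XOR 101011 = 010001
Remainder (last 5 bits) = 10001. This is the CRC / FCS.

10001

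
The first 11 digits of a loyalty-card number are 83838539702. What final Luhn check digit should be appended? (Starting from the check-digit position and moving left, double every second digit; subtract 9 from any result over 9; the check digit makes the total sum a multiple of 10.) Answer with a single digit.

4

Partial digits right→left: 2 0 7 9 3 5 8 3 8 3 8
Double every second digit counting from the check-digit position (so the 1st, 3rd, 5th, ... of the partial from the right).
  doubled (with −9 where >9): 4 5 6 7 7 7 → sum 36
  kept as-is: 0 9 5 3 3 → sum 20
Total = 36 + 20 = 56.
Check digit = (10 − (56 mod 10)) mod 10 = 4.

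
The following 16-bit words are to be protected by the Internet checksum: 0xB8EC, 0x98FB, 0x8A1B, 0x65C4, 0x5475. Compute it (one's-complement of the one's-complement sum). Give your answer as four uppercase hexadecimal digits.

One's-complement addition (fold any carry out of bit 15 back into bit 0):
  0xB8EC + 0x98FB = 0x151E7 → wrap carry → 0x51E8
  0x51E8 + 0x8A1B = 0x0DC03
  0xDC03 + 0x65C4 = 0x141C7 → wrap carry → 0x41C8
  0x41C8 + 0x5475 = 0x0963D
One's-complement sum = 0x963D.
Checksum = ~0x963D & 0xFFFF = 0x69C2.

69C2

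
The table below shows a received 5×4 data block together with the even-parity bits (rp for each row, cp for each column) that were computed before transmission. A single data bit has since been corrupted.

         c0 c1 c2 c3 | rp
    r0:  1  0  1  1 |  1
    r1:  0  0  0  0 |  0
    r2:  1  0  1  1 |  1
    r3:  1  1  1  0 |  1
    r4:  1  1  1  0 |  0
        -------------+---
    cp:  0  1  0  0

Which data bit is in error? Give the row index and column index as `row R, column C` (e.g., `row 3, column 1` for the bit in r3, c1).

row 4, column 1

Recompute each row's even parity and compare to rp:
  r0: data parity 1, sent rp 1 → ok
  r1: data parity 0, sent rp 0 → ok
  r2: data parity 1, sent rp 1 → ok
  r3: data parity 1, sent rp 1 → ok
  r4: data parity 1, sent rp 0 → mismatch
Recompute each column's even parity and compare to cp:
  c0: data parity 0, sent cp 0 → ok
  c1: data parity 0, sent cp 1 → mismatch
  c2: data parity 0, sent cp 0 → ok
  c3: data parity 0, sent cp 0 → ok
Exactly one row (r4) and one column (c1) fail → the flipped bit is at their intersection.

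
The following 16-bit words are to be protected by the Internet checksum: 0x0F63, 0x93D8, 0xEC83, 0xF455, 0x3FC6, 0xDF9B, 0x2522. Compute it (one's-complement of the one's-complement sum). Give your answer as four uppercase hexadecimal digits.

3766

One's-complement addition (fold any carry out of bit 15 back into bit 0):
  0x0F63 + 0x93D8 = 0x0A33B
  0xA33B + 0xEC83 = 0x18FBE → wrap carry → 0x8FBF
  0x8FBF + 0xF455 = 0x18414 → wrap carry → 0x8415
  0x8415 + 0x3FC6 = 0x0C3DB
  0xC3DB + 0xDF9B = 0x1A376 → wrap carry → 0xA377
  0xA377 + 0x2522 = 0x0C899
One's-complement sum = 0xC899.
Checksum = ~0xC899 & 0xFFFF = 0x3766.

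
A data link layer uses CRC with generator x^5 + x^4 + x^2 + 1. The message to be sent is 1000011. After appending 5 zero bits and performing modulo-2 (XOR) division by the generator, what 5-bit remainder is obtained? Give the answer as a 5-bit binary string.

Append 5 zeros: 100001100000. Divide by 110101 (XOR where the leading bit is 1):
  pos 0: 100001 XOR 110101 = 010100
  pos 1: 101001 XOR 110101 = 011100
  pos 2: 111000 XOR 110101 = 001101
  pos 4: 110100 XOR 110101 = 000001
Remainder (last 5 bits) = 00100. This is the CRC / FCS.

00100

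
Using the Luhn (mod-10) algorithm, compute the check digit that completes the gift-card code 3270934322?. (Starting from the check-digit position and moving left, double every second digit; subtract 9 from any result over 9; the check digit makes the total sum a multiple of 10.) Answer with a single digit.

5

Partial digits right→left: 2 2 3 4 3 9 0 7 2 3
Double every second digit counting from the check-digit position (so the 1st, 3rd, 5th, ... of the partial from the right).
  doubled (with −9 where >9): 4 6 6 0 4 → sum 20
  kept as-is: 2 4 9 7 3 → sum 25
Total = 20 + 25 = 45.
Check digit = (10 − (45 mod 10)) mod 10 = 5.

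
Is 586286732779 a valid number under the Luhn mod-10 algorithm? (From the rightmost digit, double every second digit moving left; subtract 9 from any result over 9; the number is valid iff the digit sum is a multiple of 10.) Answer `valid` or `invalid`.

valid

From the right, keep odd positions and double even positions (subtract 9 from any doubled value over 9):
  doubled (positions 2,4,...): 5 4 5 7 3 1 → sum 25
  kept (positions 1,3,...): 9 7 3 6 2 8 → sum 35
Total = 60.
60 mod 10 = 0, so the number is valid.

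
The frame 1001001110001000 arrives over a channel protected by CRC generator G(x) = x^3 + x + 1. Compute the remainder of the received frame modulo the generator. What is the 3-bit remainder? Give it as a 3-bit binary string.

001

Modulo-2 division of 1001001110001000 by 1011:
  pos 0: 1001 XOR 1011 = 0010
  pos 2: 1000 XOR 1011 = 0011
  pos 4: 1111 XOR 1011 = 0100
  pos 5: 1001 XOR 1011 = 0010
  pos 7: 1000 XOR 1011 = 0011
  pos 9: 1101 XOR 1011 = 0110
  pos 10: 1100 XOR 1011 = 0111
  pos 11: 1110 XOR 1011 = 0101
  pos 12: 1010 XOR 1011 = 0001
Remainder = 001 (nonzero — an error is detected).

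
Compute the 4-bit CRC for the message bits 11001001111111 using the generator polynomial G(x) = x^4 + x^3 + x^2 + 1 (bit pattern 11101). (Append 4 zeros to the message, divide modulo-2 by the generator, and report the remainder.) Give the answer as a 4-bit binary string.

1001

Append 4 zeros: 110010011111110000. Divide by 11101 (XOR where the leading bit is 1):
  pos 0: 11001 XOR 11101 = 00100
  pos 2: 10000 XOR 11101 = 01101
  pos 3: 11011 XOR 11101 = 00110
  pos 5: 11011 XOR 11101 = 00110
  pos 7: 11011 XOR 11101 = 00110
  pos 9: 11011 XOR 11101 = 00110
  pos 11: 11000 XOR 11101 = 00101
  pos 13: 10100 XOR 11101 = 01001
Remainder (last 4 bits) = 1001. This is the CRC / FCS.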